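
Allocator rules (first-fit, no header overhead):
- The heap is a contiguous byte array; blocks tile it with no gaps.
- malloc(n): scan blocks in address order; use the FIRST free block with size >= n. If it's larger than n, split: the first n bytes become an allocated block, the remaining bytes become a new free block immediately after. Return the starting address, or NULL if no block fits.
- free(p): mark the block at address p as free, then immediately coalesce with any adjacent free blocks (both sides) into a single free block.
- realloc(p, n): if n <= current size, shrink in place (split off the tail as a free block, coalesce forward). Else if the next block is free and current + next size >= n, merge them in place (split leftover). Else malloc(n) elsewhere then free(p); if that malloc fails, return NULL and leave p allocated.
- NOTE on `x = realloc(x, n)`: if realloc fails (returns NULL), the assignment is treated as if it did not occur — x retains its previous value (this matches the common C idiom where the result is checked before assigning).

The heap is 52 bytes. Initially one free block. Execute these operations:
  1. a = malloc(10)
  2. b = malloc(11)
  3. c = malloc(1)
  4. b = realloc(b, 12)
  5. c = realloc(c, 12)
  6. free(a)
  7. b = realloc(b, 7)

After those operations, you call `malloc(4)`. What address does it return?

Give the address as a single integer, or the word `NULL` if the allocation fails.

Op 1: a = malloc(10) -> a = 0; heap: [0-9 ALLOC][10-51 FREE]
Op 2: b = malloc(11) -> b = 10; heap: [0-9 ALLOC][10-20 ALLOC][21-51 FREE]
Op 3: c = malloc(1) -> c = 21; heap: [0-9 ALLOC][10-20 ALLOC][21-21 ALLOC][22-51 FREE]
Op 4: b = realloc(b, 12) -> b = 22; heap: [0-9 ALLOC][10-20 FREE][21-21 ALLOC][22-33 ALLOC][34-51 FREE]
Op 5: c = realloc(c, 12) -> c = 34; heap: [0-9 ALLOC][10-21 FREE][22-33 ALLOC][34-45 ALLOC][46-51 FREE]
Op 6: free(a) -> (freed a); heap: [0-21 FREE][22-33 ALLOC][34-45 ALLOC][46-51 FREE]
Op 7: b = realloc(b, 7) -> b = 22; heap: [0-21 FREE][22-28 ALLOC][29-33 FREE][34-45 ALLOC][46-51 FREE]
malloc(4): first-fit scan over [0-21 FREE][22-28 ALLOC][29-33 FREE][34-45 ALLOC][46-51 FREE] -> 0

Answer: 0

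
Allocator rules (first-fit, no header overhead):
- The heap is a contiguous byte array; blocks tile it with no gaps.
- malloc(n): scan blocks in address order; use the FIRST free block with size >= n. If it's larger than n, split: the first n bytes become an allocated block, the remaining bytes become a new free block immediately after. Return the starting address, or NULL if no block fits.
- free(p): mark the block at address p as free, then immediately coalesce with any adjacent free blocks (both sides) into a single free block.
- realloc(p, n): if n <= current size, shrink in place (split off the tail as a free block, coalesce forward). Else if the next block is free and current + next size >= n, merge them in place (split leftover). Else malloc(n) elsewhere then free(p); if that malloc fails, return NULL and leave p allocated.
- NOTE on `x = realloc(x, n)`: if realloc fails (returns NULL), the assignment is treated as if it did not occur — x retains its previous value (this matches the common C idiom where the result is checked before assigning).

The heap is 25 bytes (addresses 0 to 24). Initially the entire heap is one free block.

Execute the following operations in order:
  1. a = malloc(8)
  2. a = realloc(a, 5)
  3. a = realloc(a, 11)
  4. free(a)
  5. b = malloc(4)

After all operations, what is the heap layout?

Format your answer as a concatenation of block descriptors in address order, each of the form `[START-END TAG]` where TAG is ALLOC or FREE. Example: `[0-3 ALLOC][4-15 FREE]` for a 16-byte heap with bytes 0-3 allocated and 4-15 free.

Op 1: a = malloc(8) -> a = 0; heap: [0-7 ALLOC][8-24 FREE]
Op 2: a = realloc(a, 5) -> a = 0; heap: [0-4 ALLOC][5-24 FREE]
Op 3: a = realloc(a, 11) -> a = 0; heap: [0-10 ALLOC][11-24 FREE]
Op 4: free(a) -> (freed a); heap: [0-24 FREE]
Op 5: b = malloc(4) -> b = 0; heap: [0-3 ALLOC][4-24 FREE]

Answer: [0-3 ALLOC][4-24 FREE]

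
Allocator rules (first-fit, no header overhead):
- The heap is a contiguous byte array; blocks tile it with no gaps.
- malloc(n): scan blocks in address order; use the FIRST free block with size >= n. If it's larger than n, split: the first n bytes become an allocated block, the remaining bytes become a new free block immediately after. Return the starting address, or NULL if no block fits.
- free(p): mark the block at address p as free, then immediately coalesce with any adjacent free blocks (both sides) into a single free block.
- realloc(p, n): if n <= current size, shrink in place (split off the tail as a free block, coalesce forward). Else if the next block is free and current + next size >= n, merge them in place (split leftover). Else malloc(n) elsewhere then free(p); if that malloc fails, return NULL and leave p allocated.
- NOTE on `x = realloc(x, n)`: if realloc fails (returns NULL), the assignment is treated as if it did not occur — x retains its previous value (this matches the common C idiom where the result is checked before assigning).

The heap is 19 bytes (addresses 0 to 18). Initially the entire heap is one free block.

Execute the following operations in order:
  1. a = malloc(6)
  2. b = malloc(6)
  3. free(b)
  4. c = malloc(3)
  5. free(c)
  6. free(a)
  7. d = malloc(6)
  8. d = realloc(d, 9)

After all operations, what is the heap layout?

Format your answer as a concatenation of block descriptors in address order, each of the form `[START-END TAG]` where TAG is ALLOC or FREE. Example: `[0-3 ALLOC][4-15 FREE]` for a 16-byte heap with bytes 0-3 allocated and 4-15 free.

Op 1: a = malloc(6) -> a = 0; heap: [0-5 ALLOC][6-18 FREE]
Op 2: b = malloc(6) -> b = 6; heap: [0-5 ALLOC][6-11 ALLOC][12-18 FREE]
Op 3: free(b) -> (freed b); heap: [0-5 ALLOC][6-18 FREE]
Op 4: c = malloc(3) -> c = 6; heap: [0-5 ALLOC][6-8 ALLOC][9-18 FREE]
Op 5: free(c) -> (freed c); heap: [0-5 ALLOC][6-18 FREE]
Op 6: free(a) -> (freed a); heap: [0-18 FREE]
Op 7: d = malloc(6) -> d = 0; heap: [0-5 ALLOC][6-18 FREE]
Op 8: d = realloc(d, 9) -> d = 0; heap: [0-8 ALLOC][9-18 FREE]

Answer: [0-8 ALLOC][9-18 FREE]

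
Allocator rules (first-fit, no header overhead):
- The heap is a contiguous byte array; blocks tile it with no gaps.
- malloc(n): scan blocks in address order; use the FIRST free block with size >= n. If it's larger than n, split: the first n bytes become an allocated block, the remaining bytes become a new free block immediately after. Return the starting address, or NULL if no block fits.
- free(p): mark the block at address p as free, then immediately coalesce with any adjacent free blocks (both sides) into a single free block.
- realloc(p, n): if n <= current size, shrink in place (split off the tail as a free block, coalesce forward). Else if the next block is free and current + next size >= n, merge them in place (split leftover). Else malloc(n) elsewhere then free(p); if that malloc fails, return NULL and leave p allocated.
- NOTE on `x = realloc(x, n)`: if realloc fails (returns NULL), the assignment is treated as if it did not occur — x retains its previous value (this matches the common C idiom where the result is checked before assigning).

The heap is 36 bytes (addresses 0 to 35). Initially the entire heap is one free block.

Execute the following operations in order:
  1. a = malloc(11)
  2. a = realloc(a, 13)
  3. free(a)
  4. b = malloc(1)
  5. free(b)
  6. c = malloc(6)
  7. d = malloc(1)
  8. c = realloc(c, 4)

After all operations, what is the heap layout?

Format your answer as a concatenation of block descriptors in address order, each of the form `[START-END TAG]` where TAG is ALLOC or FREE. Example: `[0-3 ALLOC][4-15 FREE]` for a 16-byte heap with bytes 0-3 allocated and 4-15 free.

Op 1: a = malloc(11) -> a = 0; heap: [0-10 ALLOC][11-35 FREE]
Op 2: a = realloc(a, 13) -> a = 0; heap: [0-12 ALLOC][13-35 FREE]
Op 3: free(a) -> (freed a); heap: [0-35 FREE]
Op 4: b = malloc(1) -> b = 0; heap: [0-0 ALLOC][1-35 FREE]
Op 5: free(b) -> (freed b); heap: [0-35 FREE]
Op 6: c = malloc(6) -> c = 0; heap: [0-5 ALLOC][6-35 FREE]
Op 7: d = malloc(1) -> d = 6; heap: [0-5 ALLOC][6-6 ALLOC][7-35 FREE]
Op 8: c = realloc(c, 4) -> c = 0; heap: [0-3 ALLOC][4-5 FREE][6-6 ALLOC][7-35 FREE]

Answer: [0-3 ALLOC][4-5 FREE][6-6 ALLOC][7-35 FREE]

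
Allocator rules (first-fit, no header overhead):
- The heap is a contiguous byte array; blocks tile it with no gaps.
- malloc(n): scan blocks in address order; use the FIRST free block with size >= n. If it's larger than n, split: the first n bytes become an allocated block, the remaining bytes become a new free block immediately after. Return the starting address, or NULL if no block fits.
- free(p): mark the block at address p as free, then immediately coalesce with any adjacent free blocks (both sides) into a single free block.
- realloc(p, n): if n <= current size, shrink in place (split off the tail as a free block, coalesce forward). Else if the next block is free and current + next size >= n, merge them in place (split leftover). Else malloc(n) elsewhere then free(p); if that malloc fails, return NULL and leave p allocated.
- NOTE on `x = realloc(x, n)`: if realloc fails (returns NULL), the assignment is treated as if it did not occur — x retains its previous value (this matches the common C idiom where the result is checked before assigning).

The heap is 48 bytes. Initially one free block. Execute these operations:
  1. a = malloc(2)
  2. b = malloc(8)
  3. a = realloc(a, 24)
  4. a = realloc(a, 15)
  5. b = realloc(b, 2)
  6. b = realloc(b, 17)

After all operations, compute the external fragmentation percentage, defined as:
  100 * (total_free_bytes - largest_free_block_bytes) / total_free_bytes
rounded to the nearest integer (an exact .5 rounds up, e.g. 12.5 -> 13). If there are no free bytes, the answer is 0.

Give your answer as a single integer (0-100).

Answer: 38

Derivation:
Op 1: a = malloc(2) -> a = 0; heap: [0-1 ALLOC][2-47 FREE]
Op 2: b = malloc(8) -> b = 2; heap: [0-1 ALLOC][2-9 ALLOC][10-47 FREE]
Op 3: a = realloc(a, 24) -> a = 10; heap: [0-1 FREE][2-9 ALLOC][10-33 ALLOC][34-47 FREE]
Op 4: a = realloc(a, 15) -> a = 10; heap: [0-1 FREE][2-9 ALLOC][10-24 ALLOC][25-47 FREE]
Op 5: b = realloc(b, 2) -> b = 2; heap: [0-1 FREE][2-3 ALLOC][4-9 FREE][10-24 ALLOC][25-47 FREE]
Op 6: b = realloc(b, 17) -> b = 25; heap: [0-9 FREE][10-24 ALLOC][25-41 ALLOC][42-47 FREE]
Free blocks: [10 6] total_free=16 largest=10 -> 100*(16-10)/16 = 600/16 = 37.5 -> rounds to 38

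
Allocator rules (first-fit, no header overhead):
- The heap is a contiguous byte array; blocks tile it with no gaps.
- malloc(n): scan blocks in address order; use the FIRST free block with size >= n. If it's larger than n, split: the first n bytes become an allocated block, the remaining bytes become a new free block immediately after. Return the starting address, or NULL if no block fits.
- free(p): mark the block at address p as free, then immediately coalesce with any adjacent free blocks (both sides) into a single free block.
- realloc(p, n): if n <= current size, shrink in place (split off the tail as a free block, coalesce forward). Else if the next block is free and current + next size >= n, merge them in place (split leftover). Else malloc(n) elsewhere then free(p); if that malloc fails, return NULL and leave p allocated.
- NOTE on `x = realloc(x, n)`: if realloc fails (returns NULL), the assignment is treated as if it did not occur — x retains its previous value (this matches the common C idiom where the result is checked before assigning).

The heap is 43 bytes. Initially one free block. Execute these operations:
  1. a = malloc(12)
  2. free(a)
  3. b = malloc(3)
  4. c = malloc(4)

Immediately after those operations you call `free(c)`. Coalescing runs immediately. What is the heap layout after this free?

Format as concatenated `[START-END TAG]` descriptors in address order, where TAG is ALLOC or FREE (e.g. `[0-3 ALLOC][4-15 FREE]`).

Answer: [0-2 ALLOC][3-42 FREE]

Derivation:
Op 1: a = malloc(12) -> a = 0; heap: [0-11 ALLOC][12-42 FREE]
Op 2: free(a) -> (freed a); heap: [0-42 FREE]
Op 3: b = malloc(3) -> b = 0; heap: [0-2 ALLOC][3-42 FREE]
Op 4: c = malloc(4) -> c = 3; heap: [0-2 ALLOC][3-6 ALLOC][7-42 FREE]
free(c): c = 3 -> block [3-6 ALLOC]; mark free, coalesce with adjacent free neighbors -> [0-2 ALLOC][3-42 FREE]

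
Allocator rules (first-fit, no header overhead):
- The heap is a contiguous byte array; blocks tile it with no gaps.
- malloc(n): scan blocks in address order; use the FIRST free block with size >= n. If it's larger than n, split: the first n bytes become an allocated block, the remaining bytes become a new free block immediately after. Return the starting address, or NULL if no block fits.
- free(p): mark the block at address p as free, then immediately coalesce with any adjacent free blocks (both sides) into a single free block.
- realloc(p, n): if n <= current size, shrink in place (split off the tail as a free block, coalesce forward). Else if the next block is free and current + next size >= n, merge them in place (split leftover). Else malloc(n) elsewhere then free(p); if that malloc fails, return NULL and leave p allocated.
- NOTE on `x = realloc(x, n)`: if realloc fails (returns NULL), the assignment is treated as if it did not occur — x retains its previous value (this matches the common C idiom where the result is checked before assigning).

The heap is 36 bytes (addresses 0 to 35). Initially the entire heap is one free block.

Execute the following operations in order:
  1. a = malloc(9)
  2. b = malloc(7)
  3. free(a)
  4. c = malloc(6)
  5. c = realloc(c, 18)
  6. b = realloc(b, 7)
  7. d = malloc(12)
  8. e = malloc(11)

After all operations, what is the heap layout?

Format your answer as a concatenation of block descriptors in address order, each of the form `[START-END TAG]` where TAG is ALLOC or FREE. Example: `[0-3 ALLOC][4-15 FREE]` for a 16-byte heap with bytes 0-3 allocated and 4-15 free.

Answer: [0-8 FREE][9-15 ALLOC][16-33 ALLOC][34-35 FREE]

Derivation:
Op 1: a = malloc(9) -> a = 0; heap: [0-8 ALLOC][9-35 FREE]
Op 2: b = malloc(7) -> b = 9; heap: [0-8 ALLOC][9-15 ALLOC][16-35 FREE]
Op 3: free(a) -> (freed a); heap: [0-8 FREE][9-15 ALLOC][16-35 FREE]
Op 4: c = malloc(6) -> c = 0; heap: [0-5 ALLOC][6-8 FREE][9-15 ALLOC][16-35 FREE]
Op 5: c = realloc(c, 18) -> c = 16; heap: [0-8 FREE][9-15 ALLOC][16-33 ALLOC][34-35 FREE]
Op 6: b = realloc(b, 7) -> b = 9; heap: [0-8 FREE][9-15 ALLOC][16-33 ALLOC][34-35 FREE]
Op 7: d = malloc(12) -> d = NULL; heap: [0-8 FREE][9-15 ALLOC][16-33 ALLOC][34-35 FREE]
Op 8: e = malloc(11) -> e = NULL; heap: [0-8 FREE][9-15 ALLOC][16-33 ALLOC][34-35 FREE]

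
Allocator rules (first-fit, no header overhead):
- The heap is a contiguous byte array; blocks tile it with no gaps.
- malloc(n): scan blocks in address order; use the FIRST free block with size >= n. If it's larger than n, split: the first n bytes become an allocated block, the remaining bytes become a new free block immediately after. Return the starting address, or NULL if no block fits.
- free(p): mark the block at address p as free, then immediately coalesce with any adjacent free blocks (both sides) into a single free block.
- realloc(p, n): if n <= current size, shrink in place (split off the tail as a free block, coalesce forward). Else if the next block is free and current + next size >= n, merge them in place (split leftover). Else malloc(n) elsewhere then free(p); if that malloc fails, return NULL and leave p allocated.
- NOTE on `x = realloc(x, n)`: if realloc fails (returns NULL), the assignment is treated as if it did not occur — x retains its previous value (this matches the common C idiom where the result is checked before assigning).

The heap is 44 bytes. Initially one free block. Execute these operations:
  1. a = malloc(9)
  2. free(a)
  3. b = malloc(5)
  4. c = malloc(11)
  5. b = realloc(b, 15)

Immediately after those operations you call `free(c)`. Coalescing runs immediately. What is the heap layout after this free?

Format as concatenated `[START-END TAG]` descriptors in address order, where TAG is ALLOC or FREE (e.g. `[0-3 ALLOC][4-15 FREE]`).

Answer: [0-15 FREE][16-30 ALLOC][31-43 FREE]

Derivation:
Op 1: a = malloc(9) -> a = 0; heap: [0-8 ALLOC][9-43 FREE]
Op 2: free(a) -> (freed a); heap: [0-43 FREE]
Op 3: b = malloc(5) -> b = 0; heap: [0-4 ALLOC][5-43 FREE]
Op 4: c = malloc(11) -> c = 5; heap: [0-4 ALLOC][5-15 ALLOC][16-43 FREE]
Op 5: b = realloc(b, 15) -> b = 16; heap: [0-4 FREE][5-15 ALLOC][16-30 ALLOC][31-43 FREE]
free(c): c = 5 -> block [5-15 ALLOC]; mark free, coalesce with adjacent free neighbors -> [0-15 FREE][16-30 ALLOC][31-43 FREE]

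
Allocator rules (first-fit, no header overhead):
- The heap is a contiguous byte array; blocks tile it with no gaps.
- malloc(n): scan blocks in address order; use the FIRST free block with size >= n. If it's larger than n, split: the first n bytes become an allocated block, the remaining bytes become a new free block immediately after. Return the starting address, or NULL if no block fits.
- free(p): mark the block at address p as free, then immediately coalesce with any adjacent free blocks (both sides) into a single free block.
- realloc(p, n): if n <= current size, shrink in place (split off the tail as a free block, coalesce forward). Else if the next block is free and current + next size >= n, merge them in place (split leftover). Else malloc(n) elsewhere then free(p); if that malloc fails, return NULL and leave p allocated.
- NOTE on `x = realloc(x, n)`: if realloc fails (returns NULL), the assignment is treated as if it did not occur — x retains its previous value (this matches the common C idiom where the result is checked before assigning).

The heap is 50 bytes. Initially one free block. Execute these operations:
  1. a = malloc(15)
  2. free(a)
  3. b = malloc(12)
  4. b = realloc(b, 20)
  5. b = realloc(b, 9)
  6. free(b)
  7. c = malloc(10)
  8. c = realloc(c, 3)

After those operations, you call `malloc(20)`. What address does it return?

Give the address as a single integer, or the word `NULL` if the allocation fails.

Op 1: a = malloc(15) -> a = 0; heap: [0-14 ALLOC][15-49 FREE]
Op 2: free(a) -> (freed a); heap: [0-49 FREE]
Op 3: b = malloc(12) -> b = 0; heap: [0-11 ALLOC][12-49 FREE]
Op 4: b = realloc(b, 20) -> b = 0; heap: [0-19 ALLOC][20-49 FREE]
Op 5: b = realloc(b, 9) -> b = 0; heap: [0-8 ALLOC][9-49 FREE]
Op 6: free(b) -> (freed b); heap: [0-49 FREE]
Op 7: c = malloc(10) -> c = 0; heap: [0-9 ALLOC][10-49 FREE]
Op 8: c = realloc(c, 3) -> c = 0; heap: [0-2 ALLOC][3-49 FREE]
malloc(20): first-fit scan over [0-2 ALLOC][3-49 FREE] -> 3

Answer: 3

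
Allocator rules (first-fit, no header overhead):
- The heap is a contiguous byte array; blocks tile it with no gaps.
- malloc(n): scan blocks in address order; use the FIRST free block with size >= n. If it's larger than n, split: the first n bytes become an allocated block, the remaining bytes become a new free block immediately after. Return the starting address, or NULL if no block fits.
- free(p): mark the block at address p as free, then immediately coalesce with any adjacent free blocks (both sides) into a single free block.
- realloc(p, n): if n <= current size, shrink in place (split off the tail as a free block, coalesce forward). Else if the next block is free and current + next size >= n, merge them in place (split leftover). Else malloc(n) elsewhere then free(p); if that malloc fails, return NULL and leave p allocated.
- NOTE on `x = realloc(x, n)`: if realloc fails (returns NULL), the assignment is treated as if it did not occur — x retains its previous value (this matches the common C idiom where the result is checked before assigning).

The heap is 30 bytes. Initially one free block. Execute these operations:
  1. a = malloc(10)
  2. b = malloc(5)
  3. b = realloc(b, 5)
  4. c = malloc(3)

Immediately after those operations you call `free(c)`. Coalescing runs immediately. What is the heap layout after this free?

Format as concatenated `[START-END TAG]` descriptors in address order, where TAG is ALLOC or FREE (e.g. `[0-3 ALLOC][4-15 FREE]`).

Answer: [0-9 ALLOC][10-14 ALLOC][15-29 FREE]

Derivation:
Op 1: a = malloc(10) -> a = 0; heap: [0-9 ALLOC][10-29 FREE]
Op 2: b = malloc(5) -> b = 10; heap: [0-9 ALLOC][10-14 ALLOC][15-29 FREE]
Op 3: b = realloc(b, 5) -> b = 10; heap: [0-9 ALLOC][10-14 ALLOC][15-29 FREE]
Op 4: c = malloc(3) -> c = 15; heap: [0-9 ALLOC][10-14 ALLOC][15-17 ALLOC][18-29 FREE]
free(c): c = 15 -> block [15-17 ALLOC]; mark free, coalesce with adjacent free neighbors -> [0-9 ALLOC][10-14 ALLOC][15-29 FREE]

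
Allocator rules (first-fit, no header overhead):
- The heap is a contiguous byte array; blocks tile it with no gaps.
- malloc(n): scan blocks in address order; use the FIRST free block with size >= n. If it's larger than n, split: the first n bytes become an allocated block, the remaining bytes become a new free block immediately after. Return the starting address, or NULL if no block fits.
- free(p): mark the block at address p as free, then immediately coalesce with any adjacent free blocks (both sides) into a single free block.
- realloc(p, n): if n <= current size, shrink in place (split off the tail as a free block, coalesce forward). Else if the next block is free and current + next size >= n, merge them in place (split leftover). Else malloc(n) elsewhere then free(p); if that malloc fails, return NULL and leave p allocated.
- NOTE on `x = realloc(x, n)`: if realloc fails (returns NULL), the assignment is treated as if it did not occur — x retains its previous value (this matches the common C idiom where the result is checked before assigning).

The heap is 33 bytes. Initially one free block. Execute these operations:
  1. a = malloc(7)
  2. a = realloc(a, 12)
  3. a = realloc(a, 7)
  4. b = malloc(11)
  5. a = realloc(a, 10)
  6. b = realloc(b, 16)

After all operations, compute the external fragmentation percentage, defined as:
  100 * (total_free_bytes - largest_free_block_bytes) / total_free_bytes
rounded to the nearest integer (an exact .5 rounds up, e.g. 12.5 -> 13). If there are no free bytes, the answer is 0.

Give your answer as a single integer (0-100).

Answer: 42

Derivation:
Op 1: a = malloc(7) -> a = 0; heap: [0-6 ALLOC][7-32 FREE]
Op 2: a = realloc(a, 12) -> a = 0; heap: [0-11 ALLOC][12-32 FREE]
Op 3: a = realloc(a, 7) -> a = 0; heap: [0-6 ALLOC][7-32 FREE]
Op 4: b = malloc(11) -> b = 7; heap: [0-6 ALLOC][7-17 ALLOC][18-32 FREE]
Op 5: a = realloc(a, 10) -> a = 18; heap: [0-6 FREE][7-17 ALLOC][18-27 ALLOC][28-32 FREE]
Op 6: b = realloc(b, 16) -> NULL (b unchanged); heap: [0-6 FREE][7-17 ALLOC][18-27 ALLOC][28-32 FREE]
Free blocks: [7 5] total_free=12 largest=7 -> 100*(12-7)/12 = 500/12 ≈ 41.667 -> rounds to 42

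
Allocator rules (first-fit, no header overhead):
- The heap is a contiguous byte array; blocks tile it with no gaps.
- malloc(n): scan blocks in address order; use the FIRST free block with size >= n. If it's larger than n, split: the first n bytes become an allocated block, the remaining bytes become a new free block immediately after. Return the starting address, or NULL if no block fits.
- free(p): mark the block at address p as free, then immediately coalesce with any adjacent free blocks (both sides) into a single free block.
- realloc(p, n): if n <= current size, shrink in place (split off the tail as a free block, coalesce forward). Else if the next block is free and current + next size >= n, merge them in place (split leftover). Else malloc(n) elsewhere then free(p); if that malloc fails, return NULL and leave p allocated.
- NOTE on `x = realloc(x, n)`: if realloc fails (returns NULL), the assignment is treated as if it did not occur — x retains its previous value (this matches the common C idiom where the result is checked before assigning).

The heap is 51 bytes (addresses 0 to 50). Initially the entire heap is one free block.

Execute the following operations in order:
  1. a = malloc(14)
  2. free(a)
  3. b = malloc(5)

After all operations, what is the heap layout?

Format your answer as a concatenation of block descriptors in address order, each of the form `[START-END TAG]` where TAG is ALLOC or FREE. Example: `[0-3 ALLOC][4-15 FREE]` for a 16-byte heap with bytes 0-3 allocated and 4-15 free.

Op 1: a = malloc(14) -> a = 0; heap: [0-13 ALLOC][14-50 FREE]
Op 2: free(a) -> (freed a); heap: [0-50 FREE]
Op 3: b = malloc(5) -> b = 0; heap: [0-4 ALLOC][5-50 FREE]

Answer: [0-4 ALLOC][5-50 FREE]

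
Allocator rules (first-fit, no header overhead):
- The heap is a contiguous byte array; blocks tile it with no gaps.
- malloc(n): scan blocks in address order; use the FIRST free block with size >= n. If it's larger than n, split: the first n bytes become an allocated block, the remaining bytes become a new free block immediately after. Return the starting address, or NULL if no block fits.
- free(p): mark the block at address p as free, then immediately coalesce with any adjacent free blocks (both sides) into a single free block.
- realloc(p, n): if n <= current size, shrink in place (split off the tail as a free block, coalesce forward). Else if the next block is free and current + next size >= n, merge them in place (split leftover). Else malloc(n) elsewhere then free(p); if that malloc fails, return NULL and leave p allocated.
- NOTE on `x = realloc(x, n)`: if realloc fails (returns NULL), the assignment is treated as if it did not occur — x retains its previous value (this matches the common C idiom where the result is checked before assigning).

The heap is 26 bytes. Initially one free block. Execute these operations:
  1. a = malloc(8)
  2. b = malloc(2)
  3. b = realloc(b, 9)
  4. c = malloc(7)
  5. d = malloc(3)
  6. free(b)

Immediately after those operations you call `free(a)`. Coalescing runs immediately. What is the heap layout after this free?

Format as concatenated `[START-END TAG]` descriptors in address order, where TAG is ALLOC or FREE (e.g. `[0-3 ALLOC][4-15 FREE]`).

Answer: [0-16 FREE][17-23 ALLOC][24-25 FREE]

Derivation:
Op 1: a = malloc(8) -> a = 0; heap: [0-7 ALLOC][8-25 FREE]
Op 2: b = malloc(2) -> b = 8; heap: [0-7 ALLOC][8-9 ALLOC][10-25 FREE]
Op 3: b = realloc(b, 9) -> b = 8; heap: [0-7 ALLOC][8-16 ALLOC][17-25 FREE]
Op 4: c = malloc(7) -> c = 17; heap: [0-7 ALLOC][8-16 ALLOC][17-23 ALLOC][24-25 FREE]
Op 5: d = malloc(3) -> d = NULL; heap: [0-7 ALLOC][8-16 ALLOC][17-23 ALLOC][24-25 FREE]
Op 6: free(b) -> (freed b); heap: [0-7 ALLOC][8-16 FREE][17-23 ALLOC][24-25 FREE]
free(a): a = 0 -> block [0-7 ALLOC]; mark free, coalesce with adjacent free neighbors -> [0-16 FREE][17-23 ALLOC][24-25 FREE]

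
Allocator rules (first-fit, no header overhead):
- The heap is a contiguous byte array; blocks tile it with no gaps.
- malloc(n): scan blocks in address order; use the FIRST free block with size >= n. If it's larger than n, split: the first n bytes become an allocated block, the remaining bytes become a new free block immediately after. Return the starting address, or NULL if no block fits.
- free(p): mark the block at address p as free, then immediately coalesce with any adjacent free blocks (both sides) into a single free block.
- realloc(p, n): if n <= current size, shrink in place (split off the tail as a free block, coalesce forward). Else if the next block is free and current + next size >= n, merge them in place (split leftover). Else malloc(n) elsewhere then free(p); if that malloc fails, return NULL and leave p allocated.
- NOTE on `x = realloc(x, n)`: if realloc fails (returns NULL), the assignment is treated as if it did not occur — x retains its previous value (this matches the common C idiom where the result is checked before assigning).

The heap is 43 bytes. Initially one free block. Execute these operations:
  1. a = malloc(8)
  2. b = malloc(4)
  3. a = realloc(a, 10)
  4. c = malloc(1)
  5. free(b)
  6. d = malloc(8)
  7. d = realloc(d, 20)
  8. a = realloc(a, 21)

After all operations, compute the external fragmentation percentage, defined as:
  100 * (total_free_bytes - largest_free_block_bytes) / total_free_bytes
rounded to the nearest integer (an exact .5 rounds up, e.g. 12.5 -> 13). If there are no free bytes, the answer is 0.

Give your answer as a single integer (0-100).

Op 1: a = malloc(8) -> a = 0; heap: [0-7 ALLOC][8-42 FREE]
Op 2: b = malloc(4) -> b = 8; heap: [0-7 ALLOC][8-11 ALLOC][12-42 FREE]
Op 3: a = realloc(a, 10) -> a = 12; heap: [0-7 FREE][8-11 ALLOC][12-21 ALLOC][22-42 FREE]
Op 4: c = malloc(1) -> c = 0; heap: [0-0 ALLOC][1-7 FREE][8-11 ALLOC][12-21 ALLOC][22-42 FREE]
Op 5: free(b) -> (freed b); heap: [0-0 ALLOC][1-11 FREE][12-21 ALLOC][22-42 FREE]
Op 6: d = malloc(8) -> d = 1; heap: [0-0 ALLOC][1-8 ALLOC][9-11 FREE][12-21 ALLOC][22-42 FREE]
Op 7: d = realloc(d, 20) -> d = 22; heap: [0-0 ALLOC][1-11 FREE][12-21 ALLOC][22-41 ALLOC][42-42 FREE]
Op 8: a = realloc(a, 21) -> NULL (a unchanged); heap: [0-0 ALLOC][1-11 FREE][12-21 ALLOC][22-41 ALLOC][42-42 FREE]
Free blocks: [11 1] total_free=12 largest=11 -> 100*(12-11)/12 = 100/12 ≈ 8.333 -> rounds to 8

Answer: 8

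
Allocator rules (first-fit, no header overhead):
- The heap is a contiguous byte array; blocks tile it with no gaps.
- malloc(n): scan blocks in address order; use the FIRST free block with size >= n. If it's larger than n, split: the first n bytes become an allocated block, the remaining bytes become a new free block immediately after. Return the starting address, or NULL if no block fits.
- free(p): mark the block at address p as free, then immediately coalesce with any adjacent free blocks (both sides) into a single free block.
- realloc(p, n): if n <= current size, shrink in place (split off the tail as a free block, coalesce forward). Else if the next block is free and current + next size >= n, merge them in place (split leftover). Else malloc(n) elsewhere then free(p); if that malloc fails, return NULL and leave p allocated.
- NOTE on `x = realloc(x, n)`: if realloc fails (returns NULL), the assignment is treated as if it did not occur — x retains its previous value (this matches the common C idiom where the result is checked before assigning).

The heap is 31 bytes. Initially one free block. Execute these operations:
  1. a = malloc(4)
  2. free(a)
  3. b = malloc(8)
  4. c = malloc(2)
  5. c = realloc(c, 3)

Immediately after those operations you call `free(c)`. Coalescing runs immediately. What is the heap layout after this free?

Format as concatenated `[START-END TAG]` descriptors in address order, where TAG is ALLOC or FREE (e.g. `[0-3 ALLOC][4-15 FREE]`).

Answer: [0-7 ALLOC][8-30 FREE]

Derivation:
Op 1: a = malloc(4) -> a = 0; heap: [0-3 ALLOC][4-30 FREE]
Op 2: free(a) -> (freed a); heap: [0-30 FREE]
Op 3: b = malloc(8) -> b = 0; heap: [0-7 ALLOC][8-30 FREE]
Op 4: c = malloc(2) -> c = 8; heap: [0-7 ALLOC][8-9 ALLOC][10-30 FREE]
Op 5: c = realloc(c, 3) -> c = 8; heap: [0-7 ALLOC][8-10 ALLOC][11-30 FREE]
free(c): c = 8 -> block [8-10 ALLOC]; mark free, coalesce with adjacent free neighbors -> [0-7 ALLOC][8-30 FREE]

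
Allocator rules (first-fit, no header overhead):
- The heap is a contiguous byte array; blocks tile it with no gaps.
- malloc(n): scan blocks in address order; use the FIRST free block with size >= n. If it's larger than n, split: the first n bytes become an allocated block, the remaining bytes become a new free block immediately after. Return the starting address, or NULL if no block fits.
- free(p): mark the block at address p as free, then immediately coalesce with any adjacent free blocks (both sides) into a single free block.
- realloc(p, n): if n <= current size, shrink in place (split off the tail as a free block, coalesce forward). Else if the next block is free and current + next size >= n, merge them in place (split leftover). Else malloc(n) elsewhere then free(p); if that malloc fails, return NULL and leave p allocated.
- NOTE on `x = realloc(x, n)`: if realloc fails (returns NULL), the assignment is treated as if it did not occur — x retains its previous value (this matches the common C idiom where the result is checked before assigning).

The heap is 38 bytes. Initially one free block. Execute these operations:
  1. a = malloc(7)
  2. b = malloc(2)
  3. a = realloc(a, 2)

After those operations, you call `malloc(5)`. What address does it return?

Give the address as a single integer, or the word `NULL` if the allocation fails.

Answer: 2

Derivation:
Op 1: a = malloc(7) -> a = 0; heap: [0-6 ALLOC][7-37 FREE]
Op 2: b = malloc(2) -> b = 7; heap: [0-6 ALLOC][7-8 ALLOC][9-37 FREE]
Op 3: a = realloc(a, 2) -> a = 0; heap: [0-1 ALLOC][2-6 FREE][7-8 ALLOC][9-37 FREE]
malloc(5): first-fit scan over [0-1 ALLOC][2-6 FREE][7-8 ALLOC][9-37 FREE] -> 2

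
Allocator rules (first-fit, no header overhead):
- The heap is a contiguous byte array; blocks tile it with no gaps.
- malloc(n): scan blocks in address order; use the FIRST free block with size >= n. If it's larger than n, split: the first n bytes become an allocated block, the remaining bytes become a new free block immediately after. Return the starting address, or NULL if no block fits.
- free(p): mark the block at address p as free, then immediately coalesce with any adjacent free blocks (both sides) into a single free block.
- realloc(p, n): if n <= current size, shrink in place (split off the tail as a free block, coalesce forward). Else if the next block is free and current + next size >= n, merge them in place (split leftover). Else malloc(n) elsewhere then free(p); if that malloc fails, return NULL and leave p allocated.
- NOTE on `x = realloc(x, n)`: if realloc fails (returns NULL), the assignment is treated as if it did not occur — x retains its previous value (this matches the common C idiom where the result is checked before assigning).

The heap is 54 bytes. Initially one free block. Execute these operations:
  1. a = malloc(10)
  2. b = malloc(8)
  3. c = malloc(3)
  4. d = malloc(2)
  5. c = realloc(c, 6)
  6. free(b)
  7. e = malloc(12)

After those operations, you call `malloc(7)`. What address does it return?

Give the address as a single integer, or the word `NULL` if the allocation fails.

Op 1: a = malloc(10) -> a = 0; heap: [0-9 ALLOC][10-53 FREE]
Op 2: b = malloc(8) -> b = 10; heap: [0-9 ALLOC][10-17 ALLOC][18-53 FREE]
Op 3: c = malloc(3) -> c = 18; heap: [0-9 ALLOC][10-17 ALLOC][18-20 ALLOC][21-53 FREE]
Op 4: d = malloc(2) -> d = 21; heap: [0-9 ALLOC][10-17 ALLOC][18-20 ALLOC][21-22 ALLOC][23-53 FREE]
Op 5: c = realloc(c, 6) -> c = 23; heap: [0-9 ALLOC][10-17 ALLOC][18-20 FREE][21-22 ALLOC][23-28 ALLOC][29-53 FREE]
Op 6: free(b) -> (freed b); heap: [0-9 ALLOC][10-20 FREE][21-22 ALLOC][23-28 ALLOC][29-53 FREE]
Op 7: e = malloc(12) -> e = 29; heap: [0-9 ALLOC][10-20 FREE][21-22 ALLOC][23-28 ALLOC][29-40 ALLOC][41-53 FREE]
malloc(7): first-fit scan over [0-9 ALLOC][10-20 FREE][21-22 ALLOC][23-28 ALLOC][29-40 ALLOC][41-53 FREE] -> 10

Answer: 10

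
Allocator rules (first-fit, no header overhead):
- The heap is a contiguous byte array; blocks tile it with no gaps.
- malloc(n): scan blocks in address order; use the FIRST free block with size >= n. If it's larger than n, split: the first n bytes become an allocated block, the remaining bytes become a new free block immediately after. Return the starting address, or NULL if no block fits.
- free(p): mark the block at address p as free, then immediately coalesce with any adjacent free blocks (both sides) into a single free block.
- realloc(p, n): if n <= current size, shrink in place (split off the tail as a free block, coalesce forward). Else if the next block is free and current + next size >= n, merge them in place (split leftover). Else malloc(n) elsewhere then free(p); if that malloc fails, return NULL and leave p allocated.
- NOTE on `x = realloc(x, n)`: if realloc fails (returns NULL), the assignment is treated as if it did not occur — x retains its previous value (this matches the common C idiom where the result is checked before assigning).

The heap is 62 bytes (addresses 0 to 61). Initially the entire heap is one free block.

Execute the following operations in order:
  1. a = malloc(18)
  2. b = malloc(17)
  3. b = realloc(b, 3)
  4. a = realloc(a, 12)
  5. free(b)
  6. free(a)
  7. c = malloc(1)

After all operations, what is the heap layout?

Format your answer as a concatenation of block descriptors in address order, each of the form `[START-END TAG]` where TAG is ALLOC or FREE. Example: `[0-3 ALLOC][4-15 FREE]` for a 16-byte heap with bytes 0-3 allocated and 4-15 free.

Op 1: a = malloc(18) -> a = 0; heap: [0-17 ALLOC][18-61 FREE]
Op 2: b = malloc(17) -> b = 18; heap: [0-17 ALLOC][18-34 ALLOC][35-61 FREE]
Op 3: b = realloc(b, 3) -> b = 18; heap: [0-17 ALLOC][18-20 ALLOC][21-61 FREE]
Op 4: a = realloc(a, 12) -> a = 0; heap: [0-11 ALLOC][12-17 FREE][18-20 ALLOC][21-61 FREE]
Op 5: free(b) -> (freed b); heap: [0-11 ALLOC][12-61 FREE]
Op 6: free(a) -> (freed a); heap: [0-61 FREE]
Op 7: c = malloc(1) -> c = 0; heap: [0-0 ALLOC][1-61 FREE]

Answer: [0-0 ALLOC][1-61 FREE]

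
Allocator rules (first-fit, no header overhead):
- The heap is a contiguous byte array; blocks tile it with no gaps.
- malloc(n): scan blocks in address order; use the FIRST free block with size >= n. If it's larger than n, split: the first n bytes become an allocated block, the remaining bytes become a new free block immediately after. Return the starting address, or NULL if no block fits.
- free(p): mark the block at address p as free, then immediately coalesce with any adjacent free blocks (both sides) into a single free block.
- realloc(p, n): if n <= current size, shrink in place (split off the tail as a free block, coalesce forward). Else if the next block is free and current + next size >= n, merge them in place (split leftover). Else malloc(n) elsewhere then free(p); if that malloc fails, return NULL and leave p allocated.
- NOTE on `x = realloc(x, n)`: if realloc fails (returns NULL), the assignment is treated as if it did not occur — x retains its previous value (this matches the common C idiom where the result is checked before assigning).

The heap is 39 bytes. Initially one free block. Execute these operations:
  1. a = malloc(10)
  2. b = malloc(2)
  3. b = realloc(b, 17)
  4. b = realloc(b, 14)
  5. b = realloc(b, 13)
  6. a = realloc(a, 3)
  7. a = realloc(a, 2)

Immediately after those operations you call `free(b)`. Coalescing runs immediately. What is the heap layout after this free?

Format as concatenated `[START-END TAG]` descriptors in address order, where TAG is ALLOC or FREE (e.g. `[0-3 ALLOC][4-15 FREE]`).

Op 1: a = malloc(10) -> a = 0; heap: [0-9 ALLOC][10-38 FREE]
Op 2: b = malloc(2) -> b = 10; heap: [0-9 ALLOC][10-11 ALLOC][12-38 FREE]
Op 3: b = realloc(b, 17) -> b = 10; heap: [0-9 ALLOC][10-26 ALLOC][27-38 FREE]
Op 4: b = realloc(b, 14) -> b = 10; heap: [0-9 ALLOC][10-23 ALLOC][24-38 FREE]
Op 5: b = realloc(b, 13) -> b = 10; heap: [0-9 ALLOC][10-22 ALLOC][23-38 FREE]
Op 6: a = realloc(a, 3) -> a = 0; heap: [0-2 ALLOC][3-9 FREE][10-22 ALLOC][23-38 FREE]
Op 7: a = realloc(a, 2) -> a = 0; heap: [0-1 ALLOC][2-9 FREE][10-22 ALLOC][23-38 FREE]
free(b): b = 10 -> block [10-22 ALLOC]; mark free, coalesce with adjacent free neighbors -> [0-1 ALLOC][2-38 FREE]

Answer: [0-1 ALLOC][2-38 FREE]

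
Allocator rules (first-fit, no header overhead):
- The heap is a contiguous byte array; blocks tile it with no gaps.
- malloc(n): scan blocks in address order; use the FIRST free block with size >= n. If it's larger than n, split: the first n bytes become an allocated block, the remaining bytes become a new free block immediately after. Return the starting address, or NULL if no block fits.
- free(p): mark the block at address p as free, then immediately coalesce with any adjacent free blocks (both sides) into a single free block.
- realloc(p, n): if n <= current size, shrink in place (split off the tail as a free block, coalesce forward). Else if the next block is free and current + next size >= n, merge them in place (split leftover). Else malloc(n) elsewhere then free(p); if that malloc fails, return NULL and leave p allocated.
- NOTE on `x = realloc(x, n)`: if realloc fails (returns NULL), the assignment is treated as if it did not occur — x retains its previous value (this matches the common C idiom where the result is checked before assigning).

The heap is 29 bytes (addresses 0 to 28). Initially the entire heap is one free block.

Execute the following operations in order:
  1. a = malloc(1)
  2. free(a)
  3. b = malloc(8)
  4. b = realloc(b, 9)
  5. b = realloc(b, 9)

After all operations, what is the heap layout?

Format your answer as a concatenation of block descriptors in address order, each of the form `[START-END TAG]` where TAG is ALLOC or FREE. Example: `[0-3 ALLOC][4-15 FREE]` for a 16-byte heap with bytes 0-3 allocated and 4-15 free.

Answer: [0-8 ALLOC][9-28 FREE]

Derivation:
Op 1: a = malloc(1) -> a = 0; heap: [0-0 ALLOC][1-28 FREE]
Op 2: free(a) -> (freed a); heap: [0-28 FREE]
Op 3: b = malloc(8) -> b = 0; heap: [0-7 ALLOC][8-28 FREE]
Op 4: b = realloc(b, 9) -> b = 0; heap: [0-8 ALLOC][9-28 FREE]
Op 5: b = realloc(b, 9) -> b = 0; heap: [0-8 ALLOC][9-28 FREE]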